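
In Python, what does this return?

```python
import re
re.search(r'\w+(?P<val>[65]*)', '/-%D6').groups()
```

The pattern matches one or more of a word character; then zero or more of one of [65] (captured as 'val').
`search` walks the string left to right and returns the first match it finds.
The match spans [3:5] → 'D6'.
Captured: group 1 = ''.

('',)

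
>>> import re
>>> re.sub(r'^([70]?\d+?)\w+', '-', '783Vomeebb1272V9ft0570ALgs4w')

'-'

Pattern: anchored at the start of the string; then optionally one of [70], then one or more of a digit (lazy) (captured); then one or more of a word character.
Matches: at [0:28] → '783Vomeebb1272V9ft0570ALgs4w'.
Each match is replaced by '-'.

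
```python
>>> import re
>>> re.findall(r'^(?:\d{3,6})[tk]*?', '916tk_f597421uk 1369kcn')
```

['916']

Pattern: anchored at the start of the string; then 3 to 6 of a digit (non-capturing group); then zero or more of one of [tk] (lazy).
With no groups in the pattern, `findall` gives back each whole match — 1 here.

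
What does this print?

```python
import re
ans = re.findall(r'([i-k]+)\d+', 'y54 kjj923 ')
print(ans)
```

['kjj']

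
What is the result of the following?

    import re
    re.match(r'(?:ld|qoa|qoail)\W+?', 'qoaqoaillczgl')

With `match`, the pattern is implicitly anchored at the beginning.
Here position 0 doesn't satisfy it, so the call returns None.

None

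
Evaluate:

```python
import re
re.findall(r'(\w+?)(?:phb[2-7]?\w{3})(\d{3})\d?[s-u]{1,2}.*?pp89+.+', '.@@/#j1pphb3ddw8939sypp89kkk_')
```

Pattern: one or more of a word character (lazy) (captured); then the literal 'phb', then optionally a character in [2-7], then exactly 3 of a word character (non-capturing group); then exactly 3 of a digit (captured); then optionally a digit, then 1 to 2 of a character in [s-u]; then zero or more of any character (lazy); then the literal 'pp8', then one or more of the literal '9', then one or more of any character.
`findall` packs the 2 group values into a tuple for every match.

[('j1p', '893')]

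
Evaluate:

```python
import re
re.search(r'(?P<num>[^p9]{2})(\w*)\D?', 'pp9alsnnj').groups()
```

('al', 'snnj')

This matches exactly 2 of any character except [p9] (captured as 'num'); then zero or more of a word character (captured); then optionally a non-digit.
Unlike `match`, `search` isn't anchored — it looks for the pattern anywhere in the string.
The match spans [3:9] → 'alsnnj'.
Captured: group 1 = 'al', group 2 = 'snnj'.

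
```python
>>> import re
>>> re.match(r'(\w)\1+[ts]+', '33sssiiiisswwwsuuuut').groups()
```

('3',)

The backreference `\1` re-matches whatever the first group consumed, character for character.
`re.match` won't scan ahead — the pattern has to work from the very first character.
The match spans [0:5] → '33sss'.
Captured: group 1 = '3'.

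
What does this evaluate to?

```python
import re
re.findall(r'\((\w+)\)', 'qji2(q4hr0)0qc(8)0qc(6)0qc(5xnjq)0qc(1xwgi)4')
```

['q4hr0', '8', '6', '5xnjq', '1xwgi']

Because there's exactly one group, `findall` drops the full match and keeps group 1 from each hit.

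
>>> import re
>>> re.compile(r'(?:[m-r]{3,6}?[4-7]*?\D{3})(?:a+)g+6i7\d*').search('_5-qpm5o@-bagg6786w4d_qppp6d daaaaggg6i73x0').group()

Pattern: 3 to 6 of a character in [m-r] (lazy), then zero or more of a character in [4-7] (lazy), then exactly 3 of a non-digit (non-capturing group); then one or more of a literal 'a' (non-capturing group); then one or more of the literal 'g', then the literal '6i7', then zero or more of a digit.
Unlike `match`, `search` isn't anchored — it looks for the pattern anywhere in the string.
The match spans [22:41] → 'qppp6d daaaaggg6i73'.

'qppp6d daaaaggg6i73'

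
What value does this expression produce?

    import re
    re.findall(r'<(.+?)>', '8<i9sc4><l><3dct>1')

Scanning left to right: at [1:8] match '<i9sc4>', group 1 = 'i9sc4'; at [8:11] match '<l>', group 1 = 'l'; at [11:17] match '<3dct>', group 1 = '3dct'.
With a single group, `findall` returns only what that group captured — 3 items.

['i9sc4', 'l', '3dct']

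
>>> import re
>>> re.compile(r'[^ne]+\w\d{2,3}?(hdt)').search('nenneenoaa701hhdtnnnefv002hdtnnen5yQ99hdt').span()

(21, 29)

The pattern matches one or more of any character except [ne], then a word character, then 2 to 3 of a digit (lazy); then the literal 'h', then the literal 'dt' (captured).
The match spans [21:29] → 'fv002hdt'.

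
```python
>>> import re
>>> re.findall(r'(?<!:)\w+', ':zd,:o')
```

['d']

`(?!…)`/`(?<!…)` only lets a position through if the neighbouring text does NOT match; no characters are consumed.
`findall` yields the raw match text (1 of them) because the pattern has no groups.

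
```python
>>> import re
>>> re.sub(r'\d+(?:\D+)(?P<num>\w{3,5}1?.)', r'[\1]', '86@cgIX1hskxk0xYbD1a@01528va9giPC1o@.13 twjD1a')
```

'[1hskxk][D1a@][9giPC1o]@.[jD1a]'

The pattern matches one or more of a digit; then one or more of a non-digit (non-capturing group); then 3 to 5 of a word character, then optionally the literal '1', then any character (captured as 'num').
The replacement refers to a captured group, so each match is rewritten using its own captured text.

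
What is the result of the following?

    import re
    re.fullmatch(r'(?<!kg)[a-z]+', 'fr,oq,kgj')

A negative assertion filters positions out without eating any characters.
`re.fullmatch` requires the pattern to consume the entire string.
Here the pattern can't cover the whole string, so the call returns None.

None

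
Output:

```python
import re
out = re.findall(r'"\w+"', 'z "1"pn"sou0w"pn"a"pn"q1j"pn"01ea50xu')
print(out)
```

Walking the string: at [2:5] → '"1"'; at [7:14] → '"sou0w"'; at [16:19] → '"a"'; at [21:26] → '"q1j"'.
With no groups in the pattern, `findall` gives back each whole match — 4 here.

['"1"', '"sou0w"', '"a"', '"q1j"']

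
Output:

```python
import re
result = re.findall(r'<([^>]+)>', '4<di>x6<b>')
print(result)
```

['di', 'b']

Walking the string: at [1:5] match '<di>', group 1 = 'di'; at [7:10] match '<b>', group 1 = 'b'.
`findall` collects group 1 from each match (2 total).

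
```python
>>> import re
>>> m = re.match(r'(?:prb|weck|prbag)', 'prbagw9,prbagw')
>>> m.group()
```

The regex engine tests alternatives in the order written; an earlier branch that matches wins even if a later one would match more.
`re.match` won't scan ahead — the pattern has to work from the very first character.
The match spans [0:3] → 'prb'.

'prb'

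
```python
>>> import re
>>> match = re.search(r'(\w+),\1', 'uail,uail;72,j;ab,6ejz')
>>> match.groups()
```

After group 1 captures some text, `\1` only succeeds where that same text appears again.
`re.search` scans for the first position where the pattern succeeds.
The match spans [0:9] → 'uail,uail'.
Captured: group 1 = 'uail'.

('uail',)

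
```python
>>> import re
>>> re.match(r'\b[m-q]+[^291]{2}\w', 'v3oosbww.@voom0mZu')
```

None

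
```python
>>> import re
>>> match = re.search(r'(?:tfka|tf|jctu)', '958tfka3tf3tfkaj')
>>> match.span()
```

(3, 7)

Branches in `(...|...)` are attempted left-to-right; the first branch that allows the whole pattern to succeed is taken.
Unlike `match`, `search` isn't anchored — it looks for the pattern anywhere in the string.
The match spans [3:7] → 'tfka'.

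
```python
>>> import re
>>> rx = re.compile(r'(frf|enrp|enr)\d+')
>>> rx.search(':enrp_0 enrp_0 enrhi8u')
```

Unlike `match`, `search` isn't anchored — it looks for the pattern anywhere in the string.
Here no position works, so the call returns None.

None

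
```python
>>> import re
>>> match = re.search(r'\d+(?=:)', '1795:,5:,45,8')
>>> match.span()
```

The positive lookaround only admits positions where the adjacent text matches; those characters stay outside the span.
`search` walks the string left to right and returns the first match it finds.
The match spans [0:4] → '1795'.

(0, 4)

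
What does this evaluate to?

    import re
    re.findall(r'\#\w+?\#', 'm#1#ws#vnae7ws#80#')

['#1#', '#vnae7ws#']

No capturing groups, so `findall` returns the 2 full match strings.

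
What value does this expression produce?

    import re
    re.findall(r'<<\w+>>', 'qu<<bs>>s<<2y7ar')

['<<bs>>']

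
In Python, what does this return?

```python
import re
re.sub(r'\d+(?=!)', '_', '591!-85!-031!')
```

The lookaround is zero-width — it requires the adjacent text to match without consuming it, so the asserted text isn't part of the match.
Matches: at [0:3] → '591'; at [5:7] → '85'; at [9:12] → '031'.
`sub` substitutes '_' at each match site.

'_!-_!-_!'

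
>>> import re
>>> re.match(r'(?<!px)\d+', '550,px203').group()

The negative lookahead/lookbehind blocks any match where the forbidden context is present.
`match` is anchored at position 0; if the pattern doesn't fit there, it returns None.
The match spans [0:3] → '550'.

'550'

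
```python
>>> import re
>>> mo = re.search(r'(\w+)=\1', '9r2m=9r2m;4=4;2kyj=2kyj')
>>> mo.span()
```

`\1` has to match the exact text group 1 already captured.
`re.search` scans for the first position where the pattern succeeds.
The match spans [0:9] → '9r2m=9r2m'.
Captured: group 1 = '9r2m'.

(0, 9)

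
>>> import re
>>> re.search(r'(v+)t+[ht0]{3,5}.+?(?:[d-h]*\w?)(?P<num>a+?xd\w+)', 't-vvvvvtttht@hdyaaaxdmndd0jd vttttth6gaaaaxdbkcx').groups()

('vvvvv', 'aaaxdmndd0jd')

This matches one or more of a literal 'v' (captured); then one or more of a literal 't', then 3 to 5 of one of [ht0], then one or more of any character (lazy); then zero or more of a character in [d-h], then optionally a word character (non-capturing group); then one or more of a literal 'a' (lazy), then the literal 'xd', then one or more of a word character (captured as 'num').
With the lazy modifier that quantifier settles for the fewest repetitions that let the rest of the pattern succeed (the atoms after it are unaffected and can still be greedy).
`re.search` scans for the first position where the pattern succeeds.
The match spans [2:28] → 'vvvvvtttht@hdyaaaxdmndd0jd'.
Captured: group 1 = 'vvvvv', group 2 = 'aaaxdmndd0jd'.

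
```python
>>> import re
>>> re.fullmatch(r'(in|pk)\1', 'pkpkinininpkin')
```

None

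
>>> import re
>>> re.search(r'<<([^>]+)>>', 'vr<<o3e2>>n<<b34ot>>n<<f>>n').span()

(2, 10)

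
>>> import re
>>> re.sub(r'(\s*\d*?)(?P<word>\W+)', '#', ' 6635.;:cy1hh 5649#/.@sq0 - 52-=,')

Every occurrence is swapped for '#'.

'#cy1hh#sq##'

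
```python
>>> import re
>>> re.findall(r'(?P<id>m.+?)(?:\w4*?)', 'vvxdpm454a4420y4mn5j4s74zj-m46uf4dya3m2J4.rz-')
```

['m4', 'mn', 'm4', 'm2']

With the lazy modifier that quantifier settles for the fewest repetitions that let the rest of the pattern succeed (the atoms after it are unaffected and can still be greedy).
With a single group, `findall` returns only what that group captured — 4 items.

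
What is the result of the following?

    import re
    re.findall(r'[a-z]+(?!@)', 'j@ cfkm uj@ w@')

The negative lookaround is zero-width — it rules out positions where the adjacent text would match, without consuming anything.
Scanning left to right: at [3:7] → 'cfkm'; at [8:9] → 'u'.
Since nothing is captured, `findall` lists the 2 matched substrings directly.

['cfkm', 'u']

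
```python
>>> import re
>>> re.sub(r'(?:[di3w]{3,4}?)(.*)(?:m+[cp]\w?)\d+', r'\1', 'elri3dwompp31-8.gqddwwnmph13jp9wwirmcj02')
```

Each match is replaced using the text its own group 1 captured.

'elrwompp31-8.gqddwwnmph13jp9wwir'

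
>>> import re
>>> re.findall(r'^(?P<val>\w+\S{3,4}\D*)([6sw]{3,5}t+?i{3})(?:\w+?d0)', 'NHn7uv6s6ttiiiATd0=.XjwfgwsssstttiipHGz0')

[('NHn7uv', '6s6ttiii')]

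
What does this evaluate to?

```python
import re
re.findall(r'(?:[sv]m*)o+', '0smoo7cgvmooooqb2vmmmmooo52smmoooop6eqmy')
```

['smoo', 'vmoooo', 'vmmmmooo', 'smmoooo']

This matches one of [sv], then zero or more of the literal 'm' (non-capturing group); then one or more of a literal 'o'.
Since nothing is captured, `findall` lists the 4 matched substrings directly.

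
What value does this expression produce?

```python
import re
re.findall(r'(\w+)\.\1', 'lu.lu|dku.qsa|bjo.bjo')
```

`\1` is not a pattern — it's the concrete string captured by group 1, re-applied verbatim.
Scanning left to right: at [0:5] match 'lu.lu', group 1 = 'lu'; at [14:21] match 'bjo.bjo', group 1 = 'bjo'.
`findall` collects group 1 from each match (2 total).

['lu', 'bjo']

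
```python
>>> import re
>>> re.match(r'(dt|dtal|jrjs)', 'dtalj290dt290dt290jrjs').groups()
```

('dt',)

Alternation isn't longest-match — the leftmost alternative that fits at this position is chosen.
With `match`, the pattern is implicitly anchored at the beginning.
The match spans [0:2] → 'dt'.
Captured: group 1 = 'dt'.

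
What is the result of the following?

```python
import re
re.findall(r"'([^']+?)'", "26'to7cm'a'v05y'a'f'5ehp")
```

`findall` collects group 1 from each match (3 total).

['to7cm', 'v05y', 'f']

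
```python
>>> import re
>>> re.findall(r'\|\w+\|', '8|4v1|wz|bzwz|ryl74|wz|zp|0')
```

With no groups in the pattern, `findall` gives back each whole match — 3 here.

['|4v1|', '|bzwz|', '|wz|']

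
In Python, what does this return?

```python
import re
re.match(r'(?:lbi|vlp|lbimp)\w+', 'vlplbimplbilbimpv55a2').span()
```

(0, 21)

`re.match` only tries the pattern at the start of the string.
The match spans [0:21] → 'vlplbimplbilbimpv55a2'.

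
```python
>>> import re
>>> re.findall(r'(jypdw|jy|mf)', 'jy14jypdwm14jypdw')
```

Alternation tries branches left to right and keeps the first one that lets the overall match succeed at that position.
Walking the string: at [0:2] match 'jy', group 1 = 'jy'; at [4:9] match 'jypdw', group 1 = 'jypdw'; at [12:17] match 'jypdw', group 1 = 'jypdw'.
`findall` collects group 1 from each match (3 total).

['jy', 'jypdw', 'jypdw']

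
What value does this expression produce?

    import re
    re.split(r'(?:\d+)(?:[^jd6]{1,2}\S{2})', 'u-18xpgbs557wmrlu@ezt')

['u-', 's', 'u@ezt']

The pattern matches one or more of a digit (non-capturing group); then 1 to 2 of any character except [jd6], then exactly 2 of a non-whitespace character (non-capturing group).
Matches to split on: at [2:8] → '18xpgb'; at [9:16] → '557wmrl'.
`split` removes every match and returns the 3 fragments in between.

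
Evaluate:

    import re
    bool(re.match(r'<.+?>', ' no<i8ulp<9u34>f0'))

False

`match` is anchored at position 0; if the pattern doesn't fit there, it returns None.
Here the pattern fails at index 0, so the call returns None, and `bool(None)` is False.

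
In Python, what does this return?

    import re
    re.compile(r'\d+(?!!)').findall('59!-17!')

['5', '1']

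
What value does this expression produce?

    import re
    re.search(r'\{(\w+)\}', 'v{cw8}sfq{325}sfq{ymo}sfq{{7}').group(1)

'cw8'

The match spans [1:6] → '{cw8}'.
Captured: group 1 = 'cw8'.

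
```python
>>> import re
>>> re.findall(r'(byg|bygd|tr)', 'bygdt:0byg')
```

Alternation isn't longest-match — the leftmost alternative that fits at this position is chosen.
With a single group, `findall` returns only what that group captured — 2 items.

['byg', 'byg']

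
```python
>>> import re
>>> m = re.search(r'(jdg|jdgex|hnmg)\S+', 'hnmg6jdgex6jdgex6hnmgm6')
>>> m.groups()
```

('hnmg',)

`re.search` tries every starting position until one works.
The match spans [0:23] → 'hnmg6jdgex6jdgex6hnmgm6'.
Captured: group 1 = 'hnmg'.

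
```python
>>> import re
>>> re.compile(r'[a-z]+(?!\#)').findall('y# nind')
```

The negative lookaround is zero-width — it rules out positions where the adjacent text would match, without consuming anything.
Scanning left to right: at [3:7] → 'nind'.
No capturing groups, so `findall` returns the 1 full match string.

['nind']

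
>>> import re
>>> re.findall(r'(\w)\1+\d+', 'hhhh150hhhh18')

`\1` has to match the exact text group 1 already captured.
Scanning left to right: at [0:7] match 'hhhh150', group 1 = 'h'; at [7:13] match 'hhhh18', group 1 = 'h'.
With a single group, `findall` returns only what that group captured — 2 items.

['h', 'h']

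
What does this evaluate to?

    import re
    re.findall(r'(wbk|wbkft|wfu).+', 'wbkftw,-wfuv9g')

`|` is ordered: at each position the engine commits to the first alternative that works.
One capturing group, so `findall` returns just the captured substring from the one match — 1 in all.

['wbk']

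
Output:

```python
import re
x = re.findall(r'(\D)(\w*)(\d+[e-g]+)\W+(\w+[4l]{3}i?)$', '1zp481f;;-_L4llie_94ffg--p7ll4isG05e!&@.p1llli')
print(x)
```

[('-', 'p7ll4isG0', '5e', 'p1llli')]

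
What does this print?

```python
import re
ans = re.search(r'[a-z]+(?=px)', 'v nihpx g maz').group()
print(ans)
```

nih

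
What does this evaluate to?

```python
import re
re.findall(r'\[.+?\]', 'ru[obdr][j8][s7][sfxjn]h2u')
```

['[obdr]', '[j8]', '[s7]', '[sfxjn]']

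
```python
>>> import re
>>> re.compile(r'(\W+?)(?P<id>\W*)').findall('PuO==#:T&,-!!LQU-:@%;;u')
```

`findall` packs the 2 group values into a tuple for every match.

[('=', '=#:'), ('&', ',-!!'), ('-', ':@%;;')]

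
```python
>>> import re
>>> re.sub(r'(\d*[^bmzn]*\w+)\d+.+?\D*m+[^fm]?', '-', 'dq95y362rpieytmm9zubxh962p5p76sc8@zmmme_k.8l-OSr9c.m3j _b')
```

'--j _b'

The pattern matches zero or more of a digit, then zero or more of any character except [bmzn], then one or more of a word character (captured); then one or more of a digit; then one or more of any character (lazy); then zero or more of a non-digit, then one or more of the literal 'm', then optionally any character except [fm].
Matches: at [0:39] → 'dq95y362rpieytmm9zubxh962p5p76sc8@zmmme'; at [39:53] → '_k.8l-OSr9c.m3'.
Each match is replaced by '-'.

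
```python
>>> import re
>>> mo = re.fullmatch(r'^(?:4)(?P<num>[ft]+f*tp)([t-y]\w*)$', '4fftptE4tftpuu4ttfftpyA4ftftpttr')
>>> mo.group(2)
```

'tE4tftpuu4ttfftpyA4ftftpttr'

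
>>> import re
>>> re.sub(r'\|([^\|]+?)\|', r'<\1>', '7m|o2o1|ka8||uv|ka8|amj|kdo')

Matches: at [2:8] → '|o2o1|'; at [12:16] → '|uv|'; at [19:24] → '|amj|'.
`\1` in the replacement pulls in group 1's text for each match.

'7m<o2o1>ka8|<uv>ka8<amj>kdo'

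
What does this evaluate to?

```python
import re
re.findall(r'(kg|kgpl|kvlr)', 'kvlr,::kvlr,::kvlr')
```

['kvlr', 'kvlr', 'kvlr']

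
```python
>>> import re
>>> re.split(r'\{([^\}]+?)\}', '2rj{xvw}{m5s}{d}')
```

Matches to split on: at [3:8] → '{xvw}'; at [8:13] → '{m5s}'; at [13:16] → '{d}'.
The group in the pattern means `split` returns the separators' captures alongside the pieces.

['2rj', 'xvw', '', 'm5s', '', 'd', '']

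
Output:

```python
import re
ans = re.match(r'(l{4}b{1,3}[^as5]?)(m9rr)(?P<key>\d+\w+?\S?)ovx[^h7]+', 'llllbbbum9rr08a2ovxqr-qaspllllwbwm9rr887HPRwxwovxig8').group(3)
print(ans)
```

The match spans [0:39] → 'llllbbbum9rr08a2ovxqr-qaspllllwbwm9rr88'.
Captured: group 1 = 'llllbbbu', group 2 = 'm9rr', group 3 = '08a2'.

08a2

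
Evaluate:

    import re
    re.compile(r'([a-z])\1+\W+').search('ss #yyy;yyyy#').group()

'ss #'

The backreference `\1` re-matches whatever the first group consumed, character for character.
`re.search` tries every starting position until one works.
The match spans [0:4] → 'ss #'.
Captured: group 1 = 's'.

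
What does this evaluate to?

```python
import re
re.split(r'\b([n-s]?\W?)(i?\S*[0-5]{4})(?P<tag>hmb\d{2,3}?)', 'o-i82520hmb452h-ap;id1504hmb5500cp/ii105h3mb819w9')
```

['', 'o-', 'i82520hmb452h-ap;id1504', 'hmb55', '00cp/ii105h3mb819w9']

The group in the pattern means `split` returns the separators' captures alongside the pieces.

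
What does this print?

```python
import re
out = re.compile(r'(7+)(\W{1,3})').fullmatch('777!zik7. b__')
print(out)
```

None

Pattern: one or more of a literal '7' (captured); then 1 to 3 of a non-word character (captured).
`fullmatch` succeeds only if the pattern covers the string from start to end.
Here the pattern can't cover the whole string, so the call returns None.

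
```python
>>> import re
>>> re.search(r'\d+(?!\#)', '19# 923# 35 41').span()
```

The negative lookaround is zero-width — it rules out positions where the adjacent text would match, without consuming anything.
The match spans [0:1] → '1'.

(0, 1)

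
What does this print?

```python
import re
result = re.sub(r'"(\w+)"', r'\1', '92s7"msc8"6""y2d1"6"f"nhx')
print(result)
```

92s7msc86"y2d16fnhx

`\1` in the replacement pulls in group 1's text for each match.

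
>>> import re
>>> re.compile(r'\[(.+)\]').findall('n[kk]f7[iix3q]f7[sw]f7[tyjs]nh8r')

['kk]f7[iix3q]f7[sw]f7[tyjs']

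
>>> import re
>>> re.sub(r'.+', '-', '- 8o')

'-'

The pattern matches one or more of any character.
Matches: at [0:4] → '- 8o'.
Each match is replaced by '-'.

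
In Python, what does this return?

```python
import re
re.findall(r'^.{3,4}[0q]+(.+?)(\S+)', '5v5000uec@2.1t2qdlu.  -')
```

Pattern: anchored at the start of the string; then 3 to 4 of any character, then one or more of one of [0q]; then one or more of any character (lazy) (captured); then one or more of a non-whitespace character (captured).
The `?` after the quantifier makes it lazy — it takes as little as possible before letting the rest of the pattern try.
Scanning left to right: at [0:20] match '5v5000uec@2.1t2qdlu.', groups = ('u', 'ec@2.1t2qdlu.').
With 2 capturing groups, `findall` returns a 2-tuple per match.

[('u', 'ec@2.1t2qdlu.')]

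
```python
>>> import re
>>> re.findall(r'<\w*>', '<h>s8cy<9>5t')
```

['<h>', '<9>']

With no groups in the pattern, `findall` gives back each whole match — 2 here.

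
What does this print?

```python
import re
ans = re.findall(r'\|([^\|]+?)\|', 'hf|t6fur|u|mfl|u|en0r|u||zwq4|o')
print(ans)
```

['t6fur', 'mfl', 'en0r', 'zwq4']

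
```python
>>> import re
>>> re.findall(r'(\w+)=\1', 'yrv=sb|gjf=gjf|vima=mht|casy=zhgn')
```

['gjf']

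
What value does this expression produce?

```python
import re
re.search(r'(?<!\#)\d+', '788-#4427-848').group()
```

'788'

The negative lookahead/lookbehind blocks any match where the forbidden context is present.
Unlike `match`, `search` isn't anchored — it looks for the pattern anywhere in the string.
The match spans [0:3] → '788'.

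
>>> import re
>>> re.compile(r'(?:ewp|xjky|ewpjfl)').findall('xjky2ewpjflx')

The regex engine tests alternatives in the order written; an earlier branch that matches wins even if a later one would match more.
Since nothing is captured, `findall` lists the 2 matched substrings directly.

['xjky', 'ewp']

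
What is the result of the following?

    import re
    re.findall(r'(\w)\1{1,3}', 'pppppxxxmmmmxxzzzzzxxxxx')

['p', 'x', 'm', 'x', 'z', 'x']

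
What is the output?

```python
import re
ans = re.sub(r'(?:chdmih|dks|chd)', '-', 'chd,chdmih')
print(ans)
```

Alternation isn't longest-match — the leftmost alternative that fits at this position is chosen.
Each match is replaced by '-'.

-,-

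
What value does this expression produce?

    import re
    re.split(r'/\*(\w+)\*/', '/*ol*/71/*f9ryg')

['', 'ol', '71/*f9ryg']

Matches to split on: at [0:6] → '/*ol*/'.
Because the pattern has a capturing group, `split` also inserts each captured text between the pieces.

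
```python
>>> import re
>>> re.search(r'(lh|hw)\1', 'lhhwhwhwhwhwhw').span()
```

(2, 6)

`\1` is not a pattern — it's the concrete string captured by group 1, re-applied verbatim.
The match spans [2:6] → 'hwhw'.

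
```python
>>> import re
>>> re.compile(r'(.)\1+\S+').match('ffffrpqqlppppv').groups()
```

The match spans [0:14] → 'ffffrpqqlppppv'.
Captured: group 1 = 'f'.

('f',)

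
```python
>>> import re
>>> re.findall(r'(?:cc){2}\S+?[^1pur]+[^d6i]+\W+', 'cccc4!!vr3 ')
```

['cccc4!!vr3 ']

Pattern: the literal 'cc' repeated 2 times, then one or more of a non-whitespace character (lazy), then one or more of any character except [1pur]; then one or more of any character except [d6i], then one or more of a non-word character.
`findall` yields the raw match text (1 of them) because the pattern has no groups.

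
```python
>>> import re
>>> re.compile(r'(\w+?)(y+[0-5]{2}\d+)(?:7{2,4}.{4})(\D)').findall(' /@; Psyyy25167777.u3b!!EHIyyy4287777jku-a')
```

The pattern matches one or more of a word character (lazy) (captured); then one or more of a literal 'y', then exactly 2 of a character in [0-5], then one or more of a digit (captured); then 2 to 4 of a literal '7', then exactly 4 of any character (non-capturing group); then a non-digit (captured).
With the lazy modifier that quantifier settles for the fewest repetitions that let the rest of the pattern succeed (the atoms after it are unaffected and can still be greedy).
Matches: at [5:23] match 'Psyyy25167777.u3b!', groups = ('Ps', 'yyy251677', '!'); at [24:42] match 'EHIyyy4287777jku-a', groups = ('EHI', 'yyy42877', 'a').
`findall` packs the 3 group values into a tuple for every match.

[('Ps', 'yyy251677', '!'), ('EHI', 'yyy42877', 'a')]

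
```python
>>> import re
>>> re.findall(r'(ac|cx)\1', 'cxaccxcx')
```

A backreference is literal: `\1` must see the identical characters the first group matched.
`findall` collects group 1 from the one match (1 total).

['cx']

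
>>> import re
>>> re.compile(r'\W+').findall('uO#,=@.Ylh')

The pattern matches one or more of a non-word character.
Scanning left to right: at [2:7] → '#,=@.'.
Since nothing is captured, `findall` lists the 1 matched substring directly.

['#,=@.']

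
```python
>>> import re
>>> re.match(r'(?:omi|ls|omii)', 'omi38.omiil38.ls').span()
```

With `match`, the pattern is implicitly anchored at the beginning.
The match spans [0:3] → 'omi'.

(0, 3)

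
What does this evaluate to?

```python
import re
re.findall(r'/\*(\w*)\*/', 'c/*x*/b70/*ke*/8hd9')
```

Walking the string: at [1:6] match '/*x*/', group 1 = 'x'; at [9:15] match '/*ke*/', group 1 = 'ke'.
`findall` collects group 1 from each match (2 total).

['x', 'ke']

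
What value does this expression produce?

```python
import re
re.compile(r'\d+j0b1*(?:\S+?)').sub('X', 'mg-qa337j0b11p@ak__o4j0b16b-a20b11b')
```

'mg-qaX@ak__oXb-a20b11b'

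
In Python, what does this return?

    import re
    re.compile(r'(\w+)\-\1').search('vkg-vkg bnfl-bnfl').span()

(0, 7)

`\1` is not a pattern — it's the concrete string captured by group 1, re-applied verbatim.
`re.search` scans for the first position where the pattern succeeds.
The match spans [0:7] → 'vkg-vkg'.
Captured: group 1 = 'vkg'.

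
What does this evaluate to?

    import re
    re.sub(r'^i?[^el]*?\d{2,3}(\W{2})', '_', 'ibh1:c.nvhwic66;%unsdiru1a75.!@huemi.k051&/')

Pattern: anchored at the start of the string; then optionally a literal 'i', then zero or more of any character except [el] (lazy), then 2 to 3 of a digit; then exactly 2 of a non-word character (captured).
Lazy quantifiers expand one character at a time until the remainder of the pattern can match.
Matches: at [0:17] → 'ibh1:c.nvhwic66;%'.
Every occurrence is swapped for '_'.

'_unsdiru1a75.!@huemi.k051&/'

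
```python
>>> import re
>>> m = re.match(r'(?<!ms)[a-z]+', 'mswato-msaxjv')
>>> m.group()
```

Because the assertion is negative and zero-width, positions next to the forbidden text are skipped.
`re.match` won't scan ahead — the pattern has to work from the very first character.
The match spans [0:6] → 'mswato'.

'mswato'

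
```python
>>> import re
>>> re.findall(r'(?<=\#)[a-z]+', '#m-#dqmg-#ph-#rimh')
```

['m', 'dqmg', 'ph', 'rimh']

The positive lookaround only admits positions where the adjacent text matches; those characters stay outside the span.
Matches: at [1:2] → 'm'; at [4:8] → 'dqmg'; at [10:12] → 'ph'; at [14:18] → 'rimh'.
Since nothing is captured, `findall` lists the 4 matched substrings directly.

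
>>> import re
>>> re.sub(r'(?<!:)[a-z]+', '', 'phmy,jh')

','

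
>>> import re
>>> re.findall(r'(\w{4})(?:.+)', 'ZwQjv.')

The pattern matches exactly 4 of a word character (captured); then one or more of any character (non-capturing group).
Matches: at [0:6] match 'ZwQjv.', group 1 = 'ZwQj'.
Because there's exactly one group, `findall` drops the full match and keeps group 1 from the one hit.

['ZwQj']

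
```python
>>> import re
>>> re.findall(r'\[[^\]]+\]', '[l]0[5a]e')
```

['[l]', '[5a]']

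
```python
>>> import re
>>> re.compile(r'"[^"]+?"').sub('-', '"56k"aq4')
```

'-aq4'

Every occurrence is swapped for '-'.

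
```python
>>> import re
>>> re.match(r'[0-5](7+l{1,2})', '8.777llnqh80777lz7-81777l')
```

None

`re.match` won't scan ahead — the pattern has to work from the very first character.
Here the string doesn't start with a match, so the call returns None.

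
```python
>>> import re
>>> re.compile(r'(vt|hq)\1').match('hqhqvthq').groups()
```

('hq',)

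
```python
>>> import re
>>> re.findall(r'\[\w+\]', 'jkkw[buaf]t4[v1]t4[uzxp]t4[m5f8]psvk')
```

With no groups in the pattern, `findall` gives back each whole match — 4 here.

['[buaf]', '[v1]', '[uzxp]', '[m5f8]']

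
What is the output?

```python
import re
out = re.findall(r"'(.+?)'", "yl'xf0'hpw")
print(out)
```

`findall` collects group 1 from the one match (1 total).

['xf0']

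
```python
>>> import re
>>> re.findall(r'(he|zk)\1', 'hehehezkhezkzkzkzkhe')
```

['he', 'zk', 'zk']

The backreference `\1` re-matches whatever the first group consumed, character for character.
Because there's exactly one group, `findall` drops the full match and keeps group 1 from each hit.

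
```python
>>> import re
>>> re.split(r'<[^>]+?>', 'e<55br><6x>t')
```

Matches to split on: at [1:7] → '<55br>'; at [7:11] → '<6x>'.
`split` removes every match and returns the 3 fragments in between.

['e', '', 't']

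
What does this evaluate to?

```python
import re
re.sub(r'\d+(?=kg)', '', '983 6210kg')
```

'983 kg'

Because the assertion is zero-width, the text it checks is not consumed and won't appear in the result.
Matches: at [4:8] → '6210'.
`sub` substitutes '' at each match site.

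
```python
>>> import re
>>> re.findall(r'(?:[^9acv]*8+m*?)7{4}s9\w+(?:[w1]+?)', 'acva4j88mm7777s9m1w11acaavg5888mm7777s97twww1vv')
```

['4j88mm7777s9m1w11acaavg5888mm7777s97twww1']

No capturing groups, so `findall` returns the 1 full match string.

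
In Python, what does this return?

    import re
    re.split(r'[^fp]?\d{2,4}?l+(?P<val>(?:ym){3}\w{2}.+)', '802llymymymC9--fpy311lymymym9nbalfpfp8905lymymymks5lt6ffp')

['', 'ymymymC9--fpy311lymymym9nbalfpfp8905lymymymks5lt6ffp', '']

With a capturing group present, the delimiter's captured portion is kept in the result list.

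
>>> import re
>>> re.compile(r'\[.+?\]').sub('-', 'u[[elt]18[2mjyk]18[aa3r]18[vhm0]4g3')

'u-18-18-18-4g3'

Lazy quantifiers expand one character at a time until the remainder of the pattern can match.
`sub` substitutes '-' at each match site.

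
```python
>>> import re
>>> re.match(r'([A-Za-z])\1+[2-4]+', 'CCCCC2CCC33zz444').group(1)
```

'C'

The backreference `\1` re-matches whatever the first group consumed, character for character.
`re.match` won't scan ahead — the pattern has to work from the very first character.
The match spans [0:6] → 'CCCCC2'.
Captured: group 1 = 'C'.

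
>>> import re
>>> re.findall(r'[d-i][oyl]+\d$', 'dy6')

['dy6']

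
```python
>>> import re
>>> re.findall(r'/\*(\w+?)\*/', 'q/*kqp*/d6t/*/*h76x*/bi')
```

['kqp', 'h76x']

With a single group, `findall` returns only what that group captured — 2 items.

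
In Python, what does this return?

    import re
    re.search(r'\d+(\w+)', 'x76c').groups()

('c',)

The match spans [1:4] → '76c'.
Captured: group 1 = 'c'.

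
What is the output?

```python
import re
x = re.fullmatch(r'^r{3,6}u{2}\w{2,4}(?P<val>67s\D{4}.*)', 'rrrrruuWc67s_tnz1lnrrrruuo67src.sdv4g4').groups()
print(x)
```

The pattern matches anchored at the start of the string; then 3 to 6 of a literal 'r', then exactly 2 of the literal 'u', then 2 to 4 of a word character; then the literal '67s', then exactly 4 of a non-digit, then zero or more of any character (captured as 'val').
`fullmatch` succeeds only if the pattern covers the string from start to end.
The match spans [0:38] → 'rrrrruuWc67s_tnz1lnrrrruuo67src.sdv4g4'.
Captured: group 1 = '67s_tnz1lnrrrruuo67src.sdv4g4'.

('67s_tnz1lnrrrruuo67src.sdv4g4',)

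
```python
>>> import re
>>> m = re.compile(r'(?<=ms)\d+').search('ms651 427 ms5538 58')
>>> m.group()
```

'651'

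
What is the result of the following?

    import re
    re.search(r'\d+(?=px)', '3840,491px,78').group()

The `(?=…)`/`(?<=…)` assertion just peeks at neighbouring text; it doesn't advance the match position.
The match spans [5:8] → '491'.

'491'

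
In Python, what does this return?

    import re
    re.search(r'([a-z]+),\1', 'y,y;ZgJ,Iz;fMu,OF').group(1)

'y'

The match spans [0:3] → 'y,y'.
Captured: group 1 = 'y'.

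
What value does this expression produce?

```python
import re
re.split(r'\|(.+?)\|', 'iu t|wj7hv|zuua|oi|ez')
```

The `?` after the quantifier makes it lazy — it takes as little as possible before letting the rest of the pattern try.
Matches to split on: at [4:11] → '|wj7hv|'; at [15:19] → '|oi|'.
With a capturing group present, the delimiter's captured portion is kept in the result list.

['iu t', 'wj7hv', 'zuua', 'oi', 'ez']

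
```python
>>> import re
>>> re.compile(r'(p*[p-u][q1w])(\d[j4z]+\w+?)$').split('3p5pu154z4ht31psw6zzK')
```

Pattern: zero or more of the literal 'p', then a character in [p-u], then one of [q1w] (captured); then a digit, then one or more of one of [j4z], then one or more of a word character (lazy) (captured); then anchored at the end.
Matches to split on: at [3:21] → 'pu154z4ht31psw6zzK'.
With a capturing group present, the delimiter's captured portion is kept in the result list.

['3p5', 'pu1', '54z4ht31psw6zzK', '']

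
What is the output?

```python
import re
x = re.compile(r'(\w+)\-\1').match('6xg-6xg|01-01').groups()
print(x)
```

The match spans [0:7] → '6xg-6xg'.
Captured: group 1 = '6xg'.

('6xg',)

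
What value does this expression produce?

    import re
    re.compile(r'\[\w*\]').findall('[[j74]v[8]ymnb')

Scanning left to right: at [1:6] → '[j74]'; at [7:10] → '[8]'.
`findall` yields the raw match text (2 of them) because the pattern has no groups.

['[j74]', '[8]']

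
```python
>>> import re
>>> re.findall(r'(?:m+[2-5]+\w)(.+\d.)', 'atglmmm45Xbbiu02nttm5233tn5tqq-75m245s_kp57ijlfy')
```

Pattern: one or more of the literal 'm', then one or more of a character in [2-5], then a word character (non-capturing group); then one or more of any character, then a digit, then any character (captured).
`findall` collects group 1 from the one match (1 total).

['bbiu02nttm5233tn5tqq-75m245s_kp57i']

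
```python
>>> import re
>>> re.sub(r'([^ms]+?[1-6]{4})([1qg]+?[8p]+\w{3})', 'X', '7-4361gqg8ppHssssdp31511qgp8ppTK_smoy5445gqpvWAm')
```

This matches one or more of any character except [ms] (lazy), then exactly 4 of a character in [1-6] (captured); then one or more of one of [1qg] (lazy), then one or more of one of [8p], then exactly 3 of a word character (captured).
`sub` substitutes 'X' at each match site.

'XssXsmXm'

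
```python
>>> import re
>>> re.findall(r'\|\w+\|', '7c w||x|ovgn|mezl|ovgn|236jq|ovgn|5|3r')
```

['|x|', '|mezl|', '|236jq|', '|5|']

With no groups in the pattern, `findall` gives back each whole match — 4 here.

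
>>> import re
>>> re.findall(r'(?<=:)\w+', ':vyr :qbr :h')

The positive lookaround only admits positions where the adjacent text matches; those characters stay outside the span.
With no groups in the pattern, `findall` gives back each whole match — 3 here.

['vyr', 'qbr', 'h']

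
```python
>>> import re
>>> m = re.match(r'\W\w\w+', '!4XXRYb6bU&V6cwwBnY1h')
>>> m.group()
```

'!4XXRYb6bU'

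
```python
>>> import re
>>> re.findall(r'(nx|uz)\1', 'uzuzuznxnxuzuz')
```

['uz', 'nx', 'uz']

`\1` has to match the exact text group 1 already captured.
One capturing group, so `findall` returns just the captured substring from each match — 3 in all.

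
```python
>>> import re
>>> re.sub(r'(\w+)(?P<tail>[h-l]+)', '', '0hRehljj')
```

''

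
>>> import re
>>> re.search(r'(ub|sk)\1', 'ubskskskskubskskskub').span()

The backreference `\1` re-matches whatever the first group consumed, character for character.
`search` walks the string left to right and returns the first match it finds.
The match spans [2:6] → 'sksk'.
Captured: group 1 = 'sk'.

(2, 6)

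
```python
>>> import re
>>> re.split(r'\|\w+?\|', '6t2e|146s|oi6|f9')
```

Matches to split on: at [4:10] → '|146s|'.
Each match becomes a cut point; 2 segments remain.

['6t2e', 'oi6|f9']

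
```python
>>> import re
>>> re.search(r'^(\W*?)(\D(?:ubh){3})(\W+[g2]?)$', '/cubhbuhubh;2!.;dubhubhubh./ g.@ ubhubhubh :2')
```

The pattern matches anchored at the start of the string; then zero or more of a non-word character (lazy) (captured); then a non-digit, then the literal 'ubh' repeated 3 times (captured); then one or more of a non-word character, then optionally one of [g2] (captured); then anchored at the end.
Unlike `match`, `search` isn't anchored — it looks for the pattern anywhere in the string.
Here nothing in the string fits, so the call returns None.

None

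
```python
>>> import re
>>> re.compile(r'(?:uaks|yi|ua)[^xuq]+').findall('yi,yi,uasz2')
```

['yi,yi,', 'uasz2']

Walking the string: at [0:6] → 'yi,yi,'; at [6:11] → 'uasz2'.
Since nothing is captured, `findall` lists the 2 matched substrings directly.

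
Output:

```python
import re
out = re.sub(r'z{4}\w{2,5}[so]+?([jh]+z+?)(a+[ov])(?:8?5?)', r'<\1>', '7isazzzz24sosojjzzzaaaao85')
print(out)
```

The pattern matches exactly 4 of the literal 'z', then 2 to 5 of a word character; then one or more of one of [so] (lazy); then one or more of one of [jh], then one or more of the literal 'z' (lazy) (captured); then one or more of the literal 'a', then one of [ov] (captured); then optionally the literal '8', then optionally the literal '5' (non-capturing group).
Matches: at [4:26] → 'zzzz24sosojjzzzaaaao85'.
`\1` in the replacement pulls in group 1's text for each match.

7isa<jjzzz>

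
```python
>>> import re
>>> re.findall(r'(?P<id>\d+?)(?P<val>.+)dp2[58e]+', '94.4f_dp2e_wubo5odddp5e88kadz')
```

The pattern matches one or more of a digit (lazy) (captured as 'id'); then one or more of any character (captured as 'val'); then the literal 'dp2', then one or more of one of [58e].
Walking the string: at [0:10] match '94.4f_dp2e', groups = ('9', '4.4f_').
With 2 capturing groups, `findall` returns a 2-tuple per match.

[('9', '4.4f_')]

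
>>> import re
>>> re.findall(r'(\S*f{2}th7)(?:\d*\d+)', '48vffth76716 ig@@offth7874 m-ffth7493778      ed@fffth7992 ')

['48vffth7', 'ig@@offth7', 'm-ffth7', 'ed@fffth7']

The pattern matches zero or more of a non-whitespace character, then exactly 2 of a literal 'f', then the literal 'th7' (captured); then zero or more of a digit, then one or more of a digit (non-capturing group).
Matches: at [0:12] match '48vffth76716', group 1 = '48vffth7'; at [13:26] match 'ig@@offth7874', group 1 = 'ig@@offth7'; at [27:40] match 'm-ffth7493778', group 1 = 'm-ffth7'; at [46:58] match 'ed@fffth7992', group 1 = 'ed@fffth7'.
One capturing group, so `findall` returns just the captured substring from each match — 4 in all.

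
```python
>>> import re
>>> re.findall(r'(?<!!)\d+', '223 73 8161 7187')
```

['223', '73', '8161', '7187']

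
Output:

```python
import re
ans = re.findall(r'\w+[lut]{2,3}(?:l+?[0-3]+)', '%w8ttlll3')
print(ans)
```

['w8ttlll3']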